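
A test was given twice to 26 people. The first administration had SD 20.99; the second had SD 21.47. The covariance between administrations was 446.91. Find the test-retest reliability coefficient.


r = cov(X,Y) / (SD_X * SD_Y)
r = 446.91 / (20.99 * 21.47)
r = 446.91 / 450.6553
r = 0.9917

0.9917


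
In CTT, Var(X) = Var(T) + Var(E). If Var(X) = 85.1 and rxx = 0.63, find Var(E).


var_true = rxx * var_obs = 0.63 * 85.1 = 53.613
var_error = var_obs - var_true
var_error = 85.1 - 53.613
var_error = 31.487

31.487


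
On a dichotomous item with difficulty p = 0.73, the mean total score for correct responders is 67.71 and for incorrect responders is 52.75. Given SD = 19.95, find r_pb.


q = 1 - p = 0.27
rpb = ((M1 - M0) / SD) * sqrt(p * q)
rpb = ((67.71 - 52.75) / 19.95) * sqrt(0.73 * 0.27)
rpb = 0.3329

0.3329


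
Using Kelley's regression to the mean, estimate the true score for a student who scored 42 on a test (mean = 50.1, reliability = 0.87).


T_est = rxx * X + (1 - rxx) * mean
T_est = 0.87 * 42 + 0.13 * 50.1
T_est = 36.54 + 6.513
T_est = 43.053

43.053


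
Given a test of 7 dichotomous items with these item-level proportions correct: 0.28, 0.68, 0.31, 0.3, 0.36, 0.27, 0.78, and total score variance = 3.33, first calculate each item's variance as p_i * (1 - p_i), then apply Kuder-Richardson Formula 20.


For each item, compute p_i * q_i:
  Item 1: 0.28 * 0.72 = 0.2016
  Item 2: 0.68 * 0.32 = 0.2176
  Item 3: 0.31 * 0.69 = 0.2139
  Item 4: 0.3 * 0.7 = 0.21
  Item 5: 0.36 * 0.64 = 0.2304
  Item 6: 0.27 * 0.73 = 0.1971
  Item 7: 0.78 * 0.22 = 0.1716
Sum(p_i * q_i) = 0.2016 + 0.2176 + 0.2139 + 0.21 + 0.2304 + 0.1971 + 0.1716 = 1.4422
KR-20 = (k/(k-1)) * (1 - Sum(p_i*q_i) / Var_total)
= (7/6) * (1 - 1.4422/3.33)
= 1.1667 * 0.5669
KR-20 = 0.6614

0.6614


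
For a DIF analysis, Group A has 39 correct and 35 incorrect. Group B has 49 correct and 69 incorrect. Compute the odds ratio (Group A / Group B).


Odds_A = 39/35 = 1.1143
Odds_B = 49/69 = 0.7101
OR = Odds_A / Odds_B = 1.1143 / 0.7101
Exactly, OR = (39 * 69) / (35 * 49) = 2691 / 1715
OR = 1.5691

1.5691


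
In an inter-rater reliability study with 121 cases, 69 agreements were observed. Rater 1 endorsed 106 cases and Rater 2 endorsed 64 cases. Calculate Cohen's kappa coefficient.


P_o = 69/121 = 0.570248
P_e = (106*64 + 15*57) / 14641 = 0.521754
kappa = (P_o - P_e) / (1 - P_e)
kappa = (0.570248 - 0.521754) / (1 - 0.521754)
kappa = 0.1014

0.1014


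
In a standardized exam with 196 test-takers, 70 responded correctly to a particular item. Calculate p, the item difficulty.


Item difficulty p = number correct / total examinees
p = 70 / 196
p = 0.3571

0.3571


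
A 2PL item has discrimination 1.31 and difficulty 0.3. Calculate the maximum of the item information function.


For 2PL, max info at theta = b = 0.3
I_max = a^2 / 4 = 1.31^2 / 4
= 1.7161 / 4
I_max = 0.429

0.429


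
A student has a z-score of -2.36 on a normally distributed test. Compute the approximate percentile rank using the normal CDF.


CDF(z) = 0.5 * (1 + erf(z/sqrt(2)))
erf(-1.6688) = -0.9817
CDF = 0.0091
Percentile rank = 0.0091 * 100 = 0.91

0.91


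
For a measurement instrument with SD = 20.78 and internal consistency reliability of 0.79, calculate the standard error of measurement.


SEM = SD * sqrt(1 - rxx)
SEM = 20.78 * sqrt(1 - 0.79)
SEM = 20.78 * sqrt(0.21) = 20.78 * 0.458258
SEM = 9.5226

9.5226


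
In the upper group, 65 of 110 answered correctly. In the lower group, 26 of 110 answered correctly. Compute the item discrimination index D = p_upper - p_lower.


p_upper = 65/110 = 0.5909
p_lower = 26/110 = 0.2364
D = 0.5909 - 0.2364 = 0.3545

0.3545


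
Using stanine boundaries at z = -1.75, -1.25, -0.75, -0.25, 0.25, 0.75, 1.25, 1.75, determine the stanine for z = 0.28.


Stanine boundaries: [-1.75, -1.25, -0.75, -0.25, 0.25, 0.75, 1.25, 1.75]
z = 0.28
Check each boundary:
  z >= -1.75 -> could be stanine 2
  z >= -1.25 -> could be stanine 3
  z >= -0.75 -> could be stanine 4
  z >= -0.25 -> could be stanine 5
  z >= 0.25 -> could be stanine 6
  z < 0.75
  z < 1.25
  z < 1.75
Highest qualifying boundary gives stanine = 6

6


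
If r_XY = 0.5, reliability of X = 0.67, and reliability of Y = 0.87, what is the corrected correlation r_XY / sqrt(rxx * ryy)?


r_corrected = rxy / sqrt(rxx * ryy)
= 0.5 / sqrt(0.67 * 0.87)
= 0.5 / sqrt(0.5829)
= 0.5 / 0.763479
r_corrected = 0.6549

0.6549


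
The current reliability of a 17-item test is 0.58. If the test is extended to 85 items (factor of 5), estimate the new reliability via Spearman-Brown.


r_new = (n * rxx) / (1 + (n-1) * rxx)
r_new = (5 * 0.58) / (1 + 4 * 0.58)
r_new = 2.9 / 3.32
r_new = 0.8735

0.8735


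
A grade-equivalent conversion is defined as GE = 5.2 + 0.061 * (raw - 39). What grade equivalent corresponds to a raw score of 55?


raw - median = 55 - 39 = 16
slope * diff = 0.061 * 16 = 0.976
GE = 5.2 + 0.976
GE = 6.176

6.176


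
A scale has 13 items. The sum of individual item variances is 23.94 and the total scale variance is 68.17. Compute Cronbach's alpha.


alpha = (k/(k-1)) * (1 - sum(si^2)/s_total^2)
= (13/12) * (1 - 23.94/68.17)
alpha = 0.7029

0.7029


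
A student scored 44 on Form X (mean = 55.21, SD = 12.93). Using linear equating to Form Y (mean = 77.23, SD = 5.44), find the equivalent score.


slope = SD_Y / SD_X = 5.44 / 12.93 ~ 0.4207
intercept = mean_Y - slope * mean_X = 77.23 - (5.44 / 12.93) * 55.21 ~ 54.0017
Y = slope * X + intercept. To avoid rounding drift from the rounded slope/intercept, evaluate the equivalent form Y = mean_Y + SD_Y * (X - mean_X) / SD_X at full precision:
Y = 77.23 + 5.44 * (44 - 55.21) / 12.93
Y = 77.23 - 5.44 * 11.21 / 12.93
Y = 77.23 - 60.9824 / 12.93
Y = 77.23 - 4.7163
Y = 72.5137

72.5137


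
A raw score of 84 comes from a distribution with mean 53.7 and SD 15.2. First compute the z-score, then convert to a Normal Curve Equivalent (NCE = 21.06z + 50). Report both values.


z = (X - mean) / SD = (84 - 53.7) / 15.2
z = 30.3 / 15.2
z = 1.9934
NCE = NCE = 21.06z + 50
Carry z at full precision (z = 30.3 / 15.2) into the conversion:
NCE = 21.06 * (30.3 / 15.2) + 50 = 638.118 / 15.2 + 50
NCE = 41.9814 + 50
NCE = 91.9814

91.9814


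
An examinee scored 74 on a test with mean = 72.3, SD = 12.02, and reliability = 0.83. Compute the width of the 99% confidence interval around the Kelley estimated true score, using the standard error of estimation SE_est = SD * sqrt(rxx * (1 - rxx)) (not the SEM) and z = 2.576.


True score estimate = 0.83*74 + 0.17*72.3 = 73.711
SE_est = SD * sqrt(rxx * (1 - rxx)) = 12.02 * sqrt(0.83 * 0.17) = 12.02 * sqrt(0.1411) = 4.515106
CI = T_est +/- z * SE_est, so width = 2 * z * SE_est = 2 * 2.576 * 4.515106
Width = 23.2618

23.2618


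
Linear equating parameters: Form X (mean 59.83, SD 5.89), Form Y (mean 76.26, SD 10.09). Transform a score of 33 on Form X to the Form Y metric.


slope = SD_Y / SD_X = 10.09 / 5.89 ~ 1.7131
intercept = mean_Y - slope * mean_X = 76.26 - (10.09 / 5.89) * 59.83 ~ -26.2332
Y = slope * X + intercept. To avoid rounding drift from the rounded slope/intercept, evaluate the equivalent form Y = mean_Y + SD_Y * (X - mean_X) / SD_X at full precision:
Y = 76.26 + 10.09 * (33 - 59.83) / 5.89
Y = 76.26 - 10.09 * 26.83 / 5.89
Y = 76.26 - 270.7147 / 5.89
Y = 76.26 - 45.9617
Y = 30.2983

30.2983


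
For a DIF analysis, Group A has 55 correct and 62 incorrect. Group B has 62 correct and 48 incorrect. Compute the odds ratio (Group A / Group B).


Odds_A = 55/62 = 0.8871
Odds_B = 62/48 = 1.2917
OR = Odds_A / Odds_B = 0.8871 / 1.2917
Exactly, OR = (55 * 48) / (62 * 62) = 2640 / 3844
OR = 0.6868

0.6868


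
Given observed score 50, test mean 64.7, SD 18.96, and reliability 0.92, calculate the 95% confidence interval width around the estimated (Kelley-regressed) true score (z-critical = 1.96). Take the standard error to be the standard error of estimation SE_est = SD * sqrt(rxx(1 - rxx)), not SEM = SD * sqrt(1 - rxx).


True score estimate = 0.92*50 + 0.08*64.7 = 51.176
SE_est = SD * sqrt(rxx * (1 - rxx)) = 18.96 * sqrt(0.92 * 0.08) = 18.96 * sqrt(0.0736) = 5.143719
CI = T_est +/- z * SE_est, so width = 2 * z * SE_est = 2 * 1.96 * 5.143719
Width = 20.1634

20.1634


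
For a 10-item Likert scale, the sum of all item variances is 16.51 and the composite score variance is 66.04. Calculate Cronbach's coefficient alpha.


alpha = (k/(k-1)) * (1 - sum(si^2)/s_total^2)
= (10/9) * (1 - 16.51/66.04)
alpha = 0.8333

0.8333


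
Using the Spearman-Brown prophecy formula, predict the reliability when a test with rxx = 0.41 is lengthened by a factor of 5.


r_new = (n * rxx) / (1 + (n-1) * rxx)
r_new = (5 * 0.41) / (1 + 4 * 0.41)
r_new = 2.05 / 2.64
r_new = 0.7765

0.7765


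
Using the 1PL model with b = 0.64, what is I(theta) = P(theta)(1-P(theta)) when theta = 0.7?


P = 1/(1+exp(-(0.7-0.64))) = 0.515
I = P*(1-P) = 0.515 * 0.485
I = 0.2498

0.2498


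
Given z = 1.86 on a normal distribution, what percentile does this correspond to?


CDF(z) = 0.5 * (1 + erf(z/sqrt(2)))
erf(1.3152) = 0.9371
CDF = 0.9686
Percentile rank = 0.9686 * 100 = 96.86

96.86


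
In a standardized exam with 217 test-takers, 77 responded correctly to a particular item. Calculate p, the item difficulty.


Item difficulty p = number correct / total examinees
p = 77 / 217
p = 0.3548

0.3548


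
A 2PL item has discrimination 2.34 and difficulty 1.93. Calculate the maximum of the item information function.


For 2PL, max info at theta = b = 1.93
I_max = a^2 / 4 = 2.34^2 / 4
= 5.4756 / 4
I_max = 1.3689

1.3689


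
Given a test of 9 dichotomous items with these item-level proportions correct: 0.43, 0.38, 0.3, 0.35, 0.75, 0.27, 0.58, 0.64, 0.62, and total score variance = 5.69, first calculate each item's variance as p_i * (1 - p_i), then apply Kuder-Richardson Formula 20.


For each item, compute p_i * q_i:
  Item 1: 0.43 * 0.57 = 0.2451
  Item 2: 0.38 * 0.62 = 0.2356
  Item 3: 0.3 * 0.7 = 0.21
  Item 4: 0.35 * 0.65 = 0.2275
  Item 5: 0.75 * 0.25 = 0.1875
  Item 6: 0.27 * 0.73 = 0.1971
  Item 7: 0.58 * 0.42 = 0.2436
  Item 8: 0.64 * 0.36 = 0.2304
  Item 9: 0.62 * 0.38 = 0.2356
Sum(p_i * q_i) = 0.2451 + 0.2356 + 0.21 + 0.2275 + 0.1875 + 0.1971 + 0.2436 + 0.2304 + 0.2356 = 2.0124
KR-20 = (k/(k-1)) * (1 - Sum(p_i*q_i) / Var_total)
= (9/8) * (1 - 2.0124/5.69)
= 1.125 * 0.6463
KR-20 = 0.7271

0.7271


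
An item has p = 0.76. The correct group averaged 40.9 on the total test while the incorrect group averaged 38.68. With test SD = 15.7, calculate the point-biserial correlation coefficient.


q = 1 - p = 0.24
rpb = ((M1 - M0) / SD) * sqrt(p * q)
rpb = ((40.9 - 38.68) / 15.7) * sqrt(0.76 * 0.24)
rpb = 0.0604

0.0604


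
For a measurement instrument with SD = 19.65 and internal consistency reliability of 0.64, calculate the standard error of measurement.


SEM = SD * sqrt(1 - rxx)
SEM = 19.65 * sqrt(1 - 0.64)
SEM = 19.65 * sqrt(0.36) = 19.65 * 0.6
SEM = 11.79

11.79


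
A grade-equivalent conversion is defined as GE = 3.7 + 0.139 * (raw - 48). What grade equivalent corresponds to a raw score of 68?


raw - median = 68 - 48 = 20
slope * diff = 0.139 * 20 = 2.78
GE = 3.7 + 2.78
GE = 6.48

6.48


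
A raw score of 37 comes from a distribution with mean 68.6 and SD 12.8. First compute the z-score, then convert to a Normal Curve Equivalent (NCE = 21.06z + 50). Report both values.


z = (X - mean) / SD = (37 - 68.6) / 12.8
z = -31.6 / 12.8
z = -2.4688
NCE = NCE = 21.06z + 50
Carry z at full precision (z = -31.6 / 12.8) into the conversion:
NCE = 21.06 * (-31.6 / 12.8) + 50 = -665.496 / 12.8 + 50
NCE = -51.9919 + 50
NCE = -1.9919

-1.9919


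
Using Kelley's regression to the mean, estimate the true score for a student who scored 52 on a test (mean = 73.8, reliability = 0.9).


T_est = rxx * X + (1 - rxx) * mean
T_est = 0.9 * 52 + 0.1 * 73.8
T_est = 46.8 + 7.38
T_est = 54.18

54.18


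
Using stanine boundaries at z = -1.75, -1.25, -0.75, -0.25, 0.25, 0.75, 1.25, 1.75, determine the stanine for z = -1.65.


Stanine boundaries: [-1.75, -1.25, -0.75, -0.25, 0.25, 0.75, 1.25, 1.75]
z = -1.65
Check each boundary:
  z >= -1.75 -> could be stanine 2
  z < -1.25
  z < -0.75
  z < -0.25
  z < 0.25
  z < 0.75
  z < 1.25
  z < 1.75
Highest qualifying boundary gives stanine = 2

2


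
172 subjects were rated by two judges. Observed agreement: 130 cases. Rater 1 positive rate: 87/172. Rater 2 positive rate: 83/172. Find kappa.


P_o = 130/172 = 0.755814
P_e = (87*83 + 85*89) / 29584 = 0.499797
kappa = (P_o - P_e) / (1 - P_e)
kappa = (0.755814 - 0.499797) / (1 - 0.499797)
kappa = 0.5118

0.5118


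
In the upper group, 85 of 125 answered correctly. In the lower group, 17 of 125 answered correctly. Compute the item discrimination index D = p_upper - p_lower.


p_upper = 85/125 = 0.68
p_lower = 17/125 = 0.136
D = 0.68 - 0.136 = 0.544

0.544


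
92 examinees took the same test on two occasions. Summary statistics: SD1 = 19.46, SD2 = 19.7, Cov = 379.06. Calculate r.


r = cov(X,Y) / (SD_X * SD_Y)
r = 379.06 / (19.46 * 19.7)
r = 379.06 / 383.362
r = 0.9888

0.9888


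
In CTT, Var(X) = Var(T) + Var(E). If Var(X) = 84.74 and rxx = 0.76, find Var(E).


var_true = rxx * var_obs = 0.76 * 84.74 = 64.4024
var_error = var_obs - var_true
var_error = 84.74 - 64.4024
var_error = 20.3376

20.3376


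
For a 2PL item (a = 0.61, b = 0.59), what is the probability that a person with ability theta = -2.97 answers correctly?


a*(theta - b) = 0.61 * (-2.97 - 0.59) = -2.1716
exp(--2.1716) = 8.7723
P = 1 / (1 + 8.7723)
P = 0.1023

0.1023


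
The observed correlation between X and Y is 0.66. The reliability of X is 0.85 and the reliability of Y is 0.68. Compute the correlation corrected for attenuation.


r_corrected = rxy / sqrt(rxx * ryy)
= 0.66 / sqrt(0.85 * 0.68)
= 0.66 / sqrt(0.578)
= 0.66 / 0.760263
r_corrected = 0.8681

0.8681


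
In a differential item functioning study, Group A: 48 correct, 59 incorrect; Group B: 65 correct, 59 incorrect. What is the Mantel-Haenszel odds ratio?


Odds_A = 48/59 = 0.8136
Odds_B = 65/59 = 1.1017
OR = Odds_A / Odds_B = 0.8136 / 1.1017
Exactly, OR = (48 * 59) / (59 * 65) = 2832 / 3835
OR = 0.7385

0.7385


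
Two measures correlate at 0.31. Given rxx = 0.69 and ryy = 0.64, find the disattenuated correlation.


r_corrected = rxy / sqrt(rxx * ryy)
= 0.31 / sqrt(0.69 * 0.64)
= 0.31 / sqrt(0.4416)
= 0.31 / 0.66453
r_corrected = 0.4665

0.4665


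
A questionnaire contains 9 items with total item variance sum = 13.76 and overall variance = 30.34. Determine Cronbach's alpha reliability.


alpha = (k/(k-1)) * (1 - sum(si^2)/s_total^2)
= (9/8) * (1 - 13.76/30.34)
alpha = 0.6148

0.6148


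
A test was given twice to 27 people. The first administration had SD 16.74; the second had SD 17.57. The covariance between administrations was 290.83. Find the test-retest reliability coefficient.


r = cov(X,Y) / (SD_X * SD_Y)
r = 290.83 / (16.74 * 17.57)
r = 290.83 / 294.1218
r = 0.9888

0.9888


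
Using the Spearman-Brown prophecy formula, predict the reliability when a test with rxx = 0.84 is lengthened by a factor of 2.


r_new = (n * rxx) / (1 + (n-1) * rxx)
r_new = (2 * 0.84) / (1 + 1 * 0.84)
r_new = 1.68 / 1.84
r_new = 0.913

0.913


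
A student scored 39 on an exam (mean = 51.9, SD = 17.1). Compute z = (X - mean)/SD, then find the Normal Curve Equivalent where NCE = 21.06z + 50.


z = (X - mean) / SD = (39 - 51.9) / 17.1
z = -12.9 / 17.1
z = -0.7544
NCE = NCE = 21.06z + 50
Carry z at full precision (z = -12.9 / 17.1) into the conversion:
NCE = 21.06 * (-12.9 / 17.1) + 50 = -271.674 / 17.1 + 50
NCE = -15.8874 + 50
NCE = 34.1126

34.1126


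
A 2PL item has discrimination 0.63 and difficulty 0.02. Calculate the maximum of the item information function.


For 2PL, max info at theta = b = 0.02
I_max = a^2 / 4 = 0.63^2 / 4
= 0.3969 / 4
I_max = 0.0992

0.0992


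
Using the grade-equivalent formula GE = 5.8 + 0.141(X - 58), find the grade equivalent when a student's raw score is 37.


raw - median = 37 - 58 = -21
slope * diff = 0.141 * -21 = -2.961
GE = 5.8 + -2.961
GE = 2.839

2.839


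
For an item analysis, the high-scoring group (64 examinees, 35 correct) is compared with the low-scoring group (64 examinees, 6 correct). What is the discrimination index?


p_upper = 35/64 = 0.5469
p_lower = 6/64 = 0.0938
D = 0.5469 - 0.0938 = 0.4531

0.4531


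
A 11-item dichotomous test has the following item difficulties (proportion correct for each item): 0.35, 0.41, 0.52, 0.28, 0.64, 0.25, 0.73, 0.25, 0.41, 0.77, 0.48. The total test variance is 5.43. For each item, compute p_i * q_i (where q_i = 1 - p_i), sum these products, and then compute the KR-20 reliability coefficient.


For each item, compute p_i * q_i:
  Item 1: 0.35 * 0.65 = 0.2275
  Item 2: 0.41 * 0.59 = 0.2419
  Item 3: 0.52 * 0.48 = 0.2496
  Item 4: 0.28 * 0.72 = 0.2016
  Item 5: 0.64 * 0.36 = 0.2304
  Item 6: 0.25 * 0.75 = 0.1875
  Item 7: 0.73 * 0.27 = 0.1971
  Item 8: 0.25 * 0.75 = 0.1875
  Item 9: 0.41 * 0.59 = 0.2419
  Item 10: 0.77 * 0.23 = 0.1771
  Item 11: 0.48 * 0.52 = 0.2496
Sum(p_i * q_i) = 0.2275 + 0.2419 + 0.2496 + 0.2016 + 0.2304 + 0.1875 + 0.1971 + 0.1875 + 0.2419 + 0.1771 + 0.2496 = 2.3917
KR-20 = (k/(k-1)) * (1 - Sum(p_i*q_i) / Var_total)
= (11/10) * (1 - 2.3917/5.43)
= 1.1 * 0.5595
KR-20 = 0.6155

0.6155


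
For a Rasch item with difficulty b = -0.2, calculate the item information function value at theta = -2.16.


P = 1/(1+exp(-(-2.16--0.2))) = 0.1235
I = P*(1-P) = 0.1235 * 0.8765
I = 0.1082

0.1082


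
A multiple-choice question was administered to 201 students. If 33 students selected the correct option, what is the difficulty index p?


Item difficulty p = number correct / total examinees
p = 33 / 201
p = 0.1642

0.1642


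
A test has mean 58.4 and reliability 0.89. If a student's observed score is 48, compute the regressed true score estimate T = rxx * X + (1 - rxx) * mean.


T_est = rxx * X + (1 - rxx) * mean
T_est = 0.89 * 48 + 0.11 * 58.4
T_est = 42.72 + 6.424
T_est = 49.144

49.144


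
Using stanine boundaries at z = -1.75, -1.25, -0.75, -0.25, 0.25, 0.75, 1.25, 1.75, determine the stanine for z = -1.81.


Stanine boundaries: [-1.75, -1.25, -0.75, -0.25, 0.25, 0.75, 1.25, 1.75]
z = -1.81
Check each boundary:
  z < -1.75
  z < -1.25
  z < -0.75
  z < -0.25
  z < 0.25
  z < 0.75
  z < 1.25
  z < 1.75
Highest qualifying boundary gives stanine = 1

1


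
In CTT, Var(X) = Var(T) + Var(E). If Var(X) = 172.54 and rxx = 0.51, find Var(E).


var_true = rxx * var_obs = 0.51 * 172.54 = 87.9954
var_error = var_obs - var_true
var_error = 172.54 - 87.9954
var_error = 84.5446

84.5446


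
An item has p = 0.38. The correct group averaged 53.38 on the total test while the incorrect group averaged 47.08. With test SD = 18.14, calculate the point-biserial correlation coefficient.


q = 1 - p = 0.62
rpb = ((M1 - M0) / SD) * sqrt(p * q)
rpb = ((53.38 - 47.08) / 18.14) * sqrt(0.38 * 0.62)
rpb = 0.1686

0.1686


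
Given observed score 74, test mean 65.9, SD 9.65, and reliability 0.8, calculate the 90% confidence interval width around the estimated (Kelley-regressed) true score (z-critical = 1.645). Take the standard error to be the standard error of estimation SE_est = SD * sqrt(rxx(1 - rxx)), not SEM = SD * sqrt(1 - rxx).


True score estimate = 0.8*74 + 0.2*65.9 = 72.38
SE_est = SD * sqrt(rxx * (1 - rxx)) = 9.65 * sqrt(0.8 * 0.2) = 9.65 * sqrt(0.16) = 3.86
CI = T_est +/- z * SE_est, so width = 2 * z * SE_est = 2 * 1.645 * 3.86
Width = 12.6994

12.6994


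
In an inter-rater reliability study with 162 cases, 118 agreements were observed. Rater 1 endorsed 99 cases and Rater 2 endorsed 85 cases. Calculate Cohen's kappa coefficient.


P_o = 118/162 = 0.728395
P_e = (99*85 + 63*77) / 26244 = 0.505487
kappa = (P_o - P_e) / (1 - P_e)
kappa = (0.728395 - 0.505487) / (1 - 0.505487)
kappa = 0.4508

0.4508


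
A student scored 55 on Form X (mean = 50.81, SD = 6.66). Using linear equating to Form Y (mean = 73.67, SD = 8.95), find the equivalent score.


slope = SD_Y / SD_X = 8.95 / 6.66 ~ 1.3438
intercept = mean_Y - slope * mean_X = 73.67 - (8.95 / 6.66) * 50.81 ~ 5.3893
Y = slope * X + intercept. To avoid rounding drift from the rounded slope/intercept, evaluate the equivalent form Y = mean_Y + SD_Y * (X - mean_X) / SD_X at full precision:
Y = 73.67 + 8.95 * (55 - 50.81) / 6.66
Y = 73.67 + 8.95 * 4.19 / 6.66
Y = 73.67 + 37.5005 / 6.66
Y = 73.67 + 5.6307
Y = 79.3007

79.3007


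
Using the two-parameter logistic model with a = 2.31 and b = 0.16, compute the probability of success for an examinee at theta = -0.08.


a*(theta - b) = 2.31 * (-0.08 - 0.16) = -0.5544
exp(--0.5544) = 1.7409
P = 1 / (1 + 1.7409)
P = 0.3648

0.3648


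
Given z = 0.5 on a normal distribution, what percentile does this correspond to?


CDF(z) = 0.5 * (1 + erf(z/sqrt(2)))
erf(0.3536) = 0.3829
CDF = 0.6915
Percentile rank = 0.6915 * 100 = 69.15

69.15


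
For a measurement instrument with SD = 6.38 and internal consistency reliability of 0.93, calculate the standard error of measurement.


SEM = SD * sqrt(1 - rxx)
SEM = 6.38 * sqrt(1 - 0.93)
SEM = 6.38 * sqrt(0.07) = 6.38 * 0.264575
SEM = 1.688

1.688


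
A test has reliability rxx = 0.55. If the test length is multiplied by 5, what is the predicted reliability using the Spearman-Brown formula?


r_new = (n * rxx) / (1 + (n-1) * rxx)
r_new = (5 * 0.55) / (1 + 4 * 0.55)
r_new = 2.75 / 3.2
r_new = 0.8594

0.8594


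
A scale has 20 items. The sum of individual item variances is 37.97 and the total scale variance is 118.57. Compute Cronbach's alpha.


alpha = (k/(k-1)) * (1 - sum(si^2)/s_total^2)
= (20/19) * (1 - 37.97/118.57)
alpha = 0.7155

0.7155


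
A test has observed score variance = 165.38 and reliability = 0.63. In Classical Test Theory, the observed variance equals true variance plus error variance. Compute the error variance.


var_true = rxx * var_obs = 0.63 * 165.38 = 104.1894
var_error = var_obs - var_true
var_error = 165.38 - 104.1894
var_error = 61.1906

61.1906


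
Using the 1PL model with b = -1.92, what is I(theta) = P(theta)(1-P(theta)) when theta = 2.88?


P = 1/(1+exp(-(2.88--1.92))) = 0.9918
I = P*(1-P) = 0.9918 * 0.0082
I = 0.0081

0.0081


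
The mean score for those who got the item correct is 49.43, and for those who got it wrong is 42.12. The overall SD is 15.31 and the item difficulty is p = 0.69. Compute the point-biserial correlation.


q = 1 - p = 0.31
rpb = ((M1 - M0) / SD) * sqrt(p * q)
rpb = ((49.43 - 42.12) / 15.31) * sqrt(0.69 * 0.31)
rpb = 0.2208

0.2208


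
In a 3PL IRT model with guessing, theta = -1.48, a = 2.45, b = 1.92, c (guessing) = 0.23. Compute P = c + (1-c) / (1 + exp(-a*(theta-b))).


logit = 2.45*(-1.48 - 1.92) = -8.33
P* = 1/(1 + exp(--8.33)) = 0.0002
P = 0.23 + (1 - 0.23) * 0.0002
P = 0.2302

0.2302


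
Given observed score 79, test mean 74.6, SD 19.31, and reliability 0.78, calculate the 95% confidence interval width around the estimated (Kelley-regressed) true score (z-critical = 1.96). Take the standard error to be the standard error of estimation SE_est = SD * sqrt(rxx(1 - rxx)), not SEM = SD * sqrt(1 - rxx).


True score estimate = 0.78*79 + 0.22*74.6 = 78.032
SE_est = SD * sqrt(rxx * (1 - rxx)) = 19.31 * sqrt(0.78 * 0.22) = 19.31 * sqrt(0.1716) = 7.999096
CI = T_est +/- z * SE_est, so width = 2 * z * SE_est = 2 * 1.96 * 7.999096
Width = 31.3565

31.3565


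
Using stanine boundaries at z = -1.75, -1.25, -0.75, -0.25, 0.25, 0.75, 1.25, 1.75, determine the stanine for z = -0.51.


Stanine boundaries: [-1.75, -1.25, -0.75, -0.25, 0.25, 0.75, 1.25, 1.75]
z = -0.51
Check each boundary:
  z >= -1.75 -> could be stanine 2
  z >= -1.25 -> could be stanine 3
  z >= -0.75 -> could be stanine 4
  z < -0.25
  z < 0.25
  z < 0.75
  z < 1.25
  z < 1.75
Highest qualifying boundary gives stanine = 4

4


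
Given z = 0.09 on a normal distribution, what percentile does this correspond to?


CDF(z) = 0.5 * (1 + erf(z/sqrt(2)))
erf(0.0636) = 0.0717
CDF = 0.5359
Percentile rank = 0.5359 * 100 = 53.59

53.59


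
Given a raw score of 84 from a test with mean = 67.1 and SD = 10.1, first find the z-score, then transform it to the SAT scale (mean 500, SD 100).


z = (X - mean) / SD = (84 - 67.1) / 10.1
z = 16.9 / 10.1
z = 1.6733
SAT-scale = SAT = 500 + 100z
Carry z at full precision (z = 16.9 / 10.1) into the conversion:
SAT-scale = 500 + 100 * (16.9 / 10.1) = 500 + 1690 / 10.1
SAT-scale = 500 + 167.3267
SAT-scale = 667.3267

667.3267


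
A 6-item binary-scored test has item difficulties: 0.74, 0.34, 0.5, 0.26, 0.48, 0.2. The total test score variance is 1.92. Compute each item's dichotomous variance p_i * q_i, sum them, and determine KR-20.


For each item, compute p_i * q_i:
  Item 1: 0.74 * 0.26 = 0.1924
  Item 2: 0.34 * 0.66 = 0.2244
  Item 3: 0.5 * 0.5 = 0.25
  Item 4: 0.26 * 0.74 = 0.1924
  Item 5: 0.48 * 0.52 = 0.2496
  Item 6: 0.2 * 0.8 = 0.16
Sum(p_i * q_i) = 0.1924 + 0.2244 + 0.25 + 0.1924 + 0.2496 + 0.16 = 1.2688
KR-20 = (k/(k-1)) * (1 - Sum(p_i*q_i) / Var_total)
= (6/5) * (1 - 1.2688/1.92)
= 1.2 * 0.3392
KR-20 = 0.407

0.407


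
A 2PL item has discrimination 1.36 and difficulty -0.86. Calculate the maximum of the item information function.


For 2PL, max info at theta = b = -0.86
I_max = a^2 / 4 = 1.36^2 / 4
= 1.8496 / 4
I_max = 0.4624

0.4624


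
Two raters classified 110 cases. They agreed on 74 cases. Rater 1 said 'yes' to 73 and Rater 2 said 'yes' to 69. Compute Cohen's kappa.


P_o = 74/110 = 0.672727
P_e = (73*69 + 37*41) / 12100 = 0.541653
kappa = (P_o - P_e) / (1 - P_e)
kappa = (0.672727 - 0.541653) / (1 - 0.541653)
kappa = 0.286

0.286


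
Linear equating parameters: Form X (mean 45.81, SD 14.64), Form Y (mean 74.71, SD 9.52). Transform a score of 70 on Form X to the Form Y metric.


slope = SD_Y / SD_X = 9.52 / 14.64 ~ 0.6503
intercept = mean_Y - slope * mean_X = 74.71 - (9.52 / 14.64) * 45.81 ~ 44.921
Y = slope * X + intercept. To avoid rounding drift from the rounded slope/intercept, evaluate the equivalent form Y = mean_Y + SD_Y * (X - mean_X) / SD_X at full precision:
Y = 74.71 + 9.52 * (70 - 45.81) / 14.64
Y = 74.71 + 9.52 * 24.19 / 14.64
Y = 74.71 + 230.2888 / 14.64
Y = 74.71 + 15.7301
Y = 90.4401

90.4401


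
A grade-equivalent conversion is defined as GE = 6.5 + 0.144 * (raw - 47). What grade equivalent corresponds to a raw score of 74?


raw - median = 74 - 47 = 27
slope * diff = 0.144 * 27 = 3.888
GE = 6.5 + 3.888
GE = 10.388

10.388


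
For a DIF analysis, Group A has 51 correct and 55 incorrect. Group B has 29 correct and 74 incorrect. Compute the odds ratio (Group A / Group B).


Odds_A = 51/55 = 0.9273
Odds_B = 29/74 = 0.3919
OR = Odds_A / Odds_B = 0.9273 / 0.3919
Exactly, OR = (51 * 74) / (55 * 29) = 3774 / 1595
OR = 2.3661

2.3661


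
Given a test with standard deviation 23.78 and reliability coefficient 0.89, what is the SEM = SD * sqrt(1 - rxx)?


SEM = SD * sqrt(1 - rxx)
SEM = 23.78 * sqrt(1 - 0.89)
SEM = 23.78 * sqrt(0.11) = 23.78 * 0.331662
SEM = 7.8869

7.8869


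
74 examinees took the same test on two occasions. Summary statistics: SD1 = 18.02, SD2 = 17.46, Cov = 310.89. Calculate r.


r = cov(X,Y) / (SD_X * SD_Y)
r = 310.89 / (18.02 * 17.46)
r = 310.89 / 314.6292
r = 0.9881

0.9881


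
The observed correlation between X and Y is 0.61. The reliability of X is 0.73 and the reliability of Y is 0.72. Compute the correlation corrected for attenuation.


r_corrected = rxy / sqrt(rxx * ryy)
= 0.61 / sqrt(0.73 * 0.72)
= 0.61 / sqrt(0.5256)
= 0.61 / 0.724983
r_corrected = 0.8414

0.8414


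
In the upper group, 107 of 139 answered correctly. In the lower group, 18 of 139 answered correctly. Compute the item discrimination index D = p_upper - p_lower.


p_upper = 107/139 = 0.7698
p_lower = 18/139 = 0.1295
D = 0.7698 - 0.1295 = 0.6403

0.6403


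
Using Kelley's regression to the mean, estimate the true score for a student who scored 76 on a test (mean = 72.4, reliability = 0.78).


T_est = rxx * X + (1 - rxx) * mean
T_est = 0.78 * 76 + 0.22 * 72.4
T_est = 59.28 + 15.928
T_est = 75.208

75.208


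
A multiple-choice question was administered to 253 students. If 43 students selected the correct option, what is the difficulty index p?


Item difficulty p = number correct / total examinees
p = 43 / 253
p = 0.17

0.17


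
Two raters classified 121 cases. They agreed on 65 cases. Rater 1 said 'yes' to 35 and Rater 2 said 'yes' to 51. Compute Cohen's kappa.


P_o = 65/121 = 0.53719
P_e = (35*51 + 86*70) / 14641 = 0.533092
kappa = (P_o - P_e) / (1 - P_e)
kappa = (0.53719 - 0.533092) / (1 - 0.533092)
kappa = 0.0088

0.0088


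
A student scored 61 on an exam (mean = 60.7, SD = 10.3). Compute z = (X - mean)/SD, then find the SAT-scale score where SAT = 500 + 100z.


z = (X - mean) / SD = (61 - 60.7) / 10.3
z = 0.3 / 10.3
z = 0.0291
SAT-scale = SAT = 500 + 100z
Carry z at full precision (z = 0.3 / 10.3) into the conversion:
SAT-scale = 500 + 100 * (0.3 / 10.3) = 500 + 30 / 10.3
SAT-scale = 500 + 2.9126
SAT-scale = 502.9126

502.9126


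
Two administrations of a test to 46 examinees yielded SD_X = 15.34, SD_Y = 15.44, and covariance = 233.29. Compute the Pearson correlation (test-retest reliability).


r = cov(X,Y) / (SD_X * SD_Y)
r = 233.29 / (15.34 * 15.44)
r = 233.29 / 236.8496
r = 0.985

0.985


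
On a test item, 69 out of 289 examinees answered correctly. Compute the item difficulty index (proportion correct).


Item difficulty p = number correct / total examinees
p = 69 / 289
p = 0.2388

0.2388


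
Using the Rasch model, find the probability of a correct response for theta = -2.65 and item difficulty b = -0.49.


theta - b = -2.65 - -0.49 = -2.16
exp(-(theta - b)) = exp(2.16) = 8.6711
P = 1 / (1 + 8.6711)
P = 0.1034

0.1034


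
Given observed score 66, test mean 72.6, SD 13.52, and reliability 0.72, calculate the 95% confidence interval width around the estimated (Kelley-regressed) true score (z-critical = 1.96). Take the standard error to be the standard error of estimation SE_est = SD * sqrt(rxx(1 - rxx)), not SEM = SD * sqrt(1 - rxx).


True score estimate = 0.72*66 + 0.28*72.6 = 67.848
SE_est = SD * sqrt(rxx * (1 - rxx)) = 13.52 * sqrt(0.72 * 0.28) = 13.52 * sqrt(0.2016) = 6.070465
CI = T_est +/- z * SE_est, so width = 2 * z * SE_est = 2 * 1.96 * 6.070465
Width = 23.7962

23.7962


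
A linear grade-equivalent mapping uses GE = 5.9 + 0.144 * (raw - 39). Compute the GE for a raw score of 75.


raw - median = 75 - 39 = 36
slope * diff = 0.144 * 36 = 5.184
GE = 5.9 + 5.184
GE = 11.084

11.084


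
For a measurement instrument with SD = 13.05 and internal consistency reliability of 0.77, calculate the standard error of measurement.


SEM = SD * sqrt(1 - rxx)
SEM = 13.05 * sqrt(1 - 0.77)
SEM = 13.05 * sqrt(0.23) = 13.05 * 0.479583
SEM = 6.2586

6.2586


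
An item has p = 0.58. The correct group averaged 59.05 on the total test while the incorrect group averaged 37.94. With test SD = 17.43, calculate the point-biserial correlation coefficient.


q = 1 - p = 0.42
rpb = ((M1 - M0) / SD) * sqrt(p * q)
rpb = ((59.05 - 37.94) / 17.43) * sqrt(0.58 * 0.42)
rpb = 0.5978

0.5978


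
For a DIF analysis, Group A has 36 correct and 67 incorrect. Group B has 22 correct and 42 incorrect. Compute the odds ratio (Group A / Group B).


Odds_A = 36/67 = 0.5373
Odds_B = 22/42 = 0.5238
OR = Odds_A / Odds_B = 0.5373 / 0.5238
Exactly, OR = (36 * 42) / (67 * 22) = 1512 / 1474
OR = 1.0258

1.0258


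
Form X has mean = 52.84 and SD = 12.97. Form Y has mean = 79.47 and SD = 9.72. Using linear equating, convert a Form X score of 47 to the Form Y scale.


slope = SD_Y / SD_X = 9.72 / 12.97 ~ 0.7494
intercept = mean_Y - slope * mean_X = 79.47 - (9.72 / 12.97) * 52.84 ~ 39.8706
Y = slope * X + intercept. To avoid rounding drift from the rounded slope/intercept, evaluate the equivalent form Y = mean_Y + SD_Y * (X - mean_X) / SD_X at full precision:
Y = 79.47 + 9.72 * (47 - 52.84) / 12.97
Y = 79.47 - 9.72 * 5.84 / 12.97
Y = 79.47 - 56.7648 / 12.97
Y = 79.47 - 4.3766
Y = 75.0934

75.0934


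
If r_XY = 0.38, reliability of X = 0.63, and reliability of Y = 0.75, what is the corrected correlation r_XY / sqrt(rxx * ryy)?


r_corrected = rxy / sqrt(rxx * ryy)
= 0.38 / sqrt(0.63 * 0.75)
= 0.38 / sqrt(0.4725)
= 0.38 / 0.687386
r_corrected = 0.5528

0.5528


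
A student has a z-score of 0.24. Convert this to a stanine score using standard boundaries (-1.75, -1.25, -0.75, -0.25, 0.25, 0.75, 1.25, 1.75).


Stanine boundaries: [-1.75, -1.25, -0.75, -0.25, 0.25, 0.75, 1.25, 1.75]
z = 0.24
Check each boundary:
  z >= -1.75 -> could be stanine 2
  z >= -1.25 -> could be stanine 3
  z >= -0.75 -> could be stanine 4
  z >= -0.25 -> could be stanine 5
  z < 0.25
  z < 0.75
  z < 1.25
  z < 1.75
Highest qualifying boundary gives stanine = 5

5


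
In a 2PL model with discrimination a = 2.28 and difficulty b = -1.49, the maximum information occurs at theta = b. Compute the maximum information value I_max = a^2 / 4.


For 2PL, max info at theta = b = -1.49
I_max = a^2 / 4 = 2.28^2 / 4
= 5.1984 / 4
I_max = 1.2996

1.2996


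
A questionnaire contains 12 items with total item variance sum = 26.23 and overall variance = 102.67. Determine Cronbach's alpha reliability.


alpha = (k/(k-1)) * (1 - sum(si^2)/s_total^2)
= (12/11) * (1 - 26.23/102.67)
alpha = 0.8122

0.8122


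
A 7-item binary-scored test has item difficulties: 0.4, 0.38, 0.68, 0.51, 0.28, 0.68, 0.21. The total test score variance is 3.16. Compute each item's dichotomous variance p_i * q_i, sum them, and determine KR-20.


For each item, compute p_i * q_i:
  Item 1: 0.4 * 0.6 = 0.24
  Item 2: 0.38 * 0.62 = 0.2356
  Item 3: 0.68 * 0.32 = 0.2176
  Item 4: 0.51 * 0.49 = 0.2499
  Item 5: 0.28 * 0.72 = 0.2016
  Item 6: 0.68 * 0.32 = 0.2176
  Item 7: 0.21 * 0.79 = 0.1659
Sum(p_i * q_i) = 0.24 + 0.2356 + 0.2176 + 0.2499 + 0.2016 + 0.2176 + 0.1659 = 1.5282
KR-20 = (k/(k-1)) * (1 - Sum(p_i*q_i) / Var_total)
= (7/6) * (1 - 1.5282/3.16)
= 1.1667 * 0.5164
KR-20 = 0.6025

0.6025


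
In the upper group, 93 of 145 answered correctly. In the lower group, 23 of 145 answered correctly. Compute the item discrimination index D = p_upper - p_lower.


p_upper = 93/145 = 0.6414
p_lower = 23/145 = 0.1586
D = 0.6414 - 0.1586 = 0.4828

0.4828


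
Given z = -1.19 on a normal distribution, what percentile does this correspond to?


CDF(z) = 0.5 * (1 + erf(z/sqrt(2)))
erf(-0.8415) = -0.766
CDF = 0.117
Percentile rank = 0.117 * 100 = 11.7

11.7


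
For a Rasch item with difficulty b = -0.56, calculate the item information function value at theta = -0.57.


P = 1/(1+exp(-(-0.57--0.56))) = 0.4975
I = P*(1-P) = 0.4975 * 0.5025
I = 0.25

0.25


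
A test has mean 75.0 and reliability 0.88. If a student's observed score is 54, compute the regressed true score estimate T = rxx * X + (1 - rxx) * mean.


T_est = rxx * X + (1 - rxx) * mean
T_est = 0.88 * 54 + 0.12 * 75.0
T_est = 47.52 + 9.0
T_est = 56.52

56.52


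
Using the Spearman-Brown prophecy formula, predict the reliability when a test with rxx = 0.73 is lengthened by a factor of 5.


r_new = (n * rxx) / (1 + (n-1) * rxx)
r_new = (5 * 0.73) / (1 + 4 * 0.73)
r_new = 3.65 / 3.92
r_new = 0.9311

0.9311


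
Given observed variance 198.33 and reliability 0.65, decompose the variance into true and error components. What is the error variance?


var_true = rxx * var_obs = 0.65 * 198.33 = 128.9145
var_error = var_obs - var_true
var_error = 198.33 - 128.9145
var_error = 69.4155

69.4155


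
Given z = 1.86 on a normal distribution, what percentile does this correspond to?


CDF(z) = 0.5 * (1 + erf(z/sqrt(2)))
erf(1.3152) = 0.9371
CDF = 0.9686
Percentile rank = 0.9686 * 100 = 96.86

96.86


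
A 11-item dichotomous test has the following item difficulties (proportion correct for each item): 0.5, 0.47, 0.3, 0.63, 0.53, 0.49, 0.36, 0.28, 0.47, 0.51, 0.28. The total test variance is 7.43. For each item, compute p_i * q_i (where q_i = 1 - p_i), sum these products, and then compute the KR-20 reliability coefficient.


For each item, compute p_i * q_i:
  Item 1: 0.5 * 0.5 = 0.25
  Item 2: 0.47 * 0.53 = 0.2491
  Item 3: 0.3 * 0.7 = 0.21
  Item 4: 0.63 * 0.37 = 0.2331
  Item 5: 0.53 * 0.47 = 0.2491
  Item 6: 0.49 * 0.51 = 0.2499
  Item 7: 0.36 * 0.64 = 0.2304
  Item 8: 0.28 * 0.72 = 0.2016
  Item 9: 0.47 * 0.53 = 0.2491
  Item 10: 0.51 * 0.49 = 0.2499
  Item 11: 0.28 * 0.72 = 0.2016
Sum(p_i * q_i) = 0.25 + 0.2491 + 0.21 + 0.2331 + 0.2491 + 0.2499 + 0.2304 + 0.2016 + 0.2491 + 0.2499 + 0.2016 = 2.5738
KR-20 = (k/(k-1)) * (1 - Sum(p_i*q_i) / Var_total)
= (11/10) * (1 - 2.5738/7.43)
= 1.1 * 0.6536
KR-20 = 0.719

0.719


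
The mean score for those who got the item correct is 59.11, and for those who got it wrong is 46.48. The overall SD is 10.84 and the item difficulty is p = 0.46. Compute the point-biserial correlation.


q = 1 - p = 0.54
rpb = ((M1 - M0) / SD) * sqrt(p * q)
rpb = ((59.11 - 46.48) / 10.84) * sqrt(0.46 * 0.54)
rpb = 0.5807

0.5807


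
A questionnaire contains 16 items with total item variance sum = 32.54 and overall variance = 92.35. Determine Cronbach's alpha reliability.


alpha = (k/(k-1)) * (1 - sum(si^2)/s_total^2)
= (16/15) * (1 - 32.54/92.35)
alpha = 0.6908

0.6908


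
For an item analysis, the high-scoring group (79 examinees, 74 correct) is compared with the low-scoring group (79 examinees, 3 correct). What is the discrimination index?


p_upper = 74/79 = 0.9367
p_lower = 3/79 = 0.038
D = 0.9367 - 0.038 = 0.8987

0.8987


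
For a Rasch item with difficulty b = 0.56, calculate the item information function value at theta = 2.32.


P = 1/(1+exp(-(2.32-0.56))) = 0.8532
I = P*(1-P) = 0.8532 * 0.1468
I = 0.1252

0.1252


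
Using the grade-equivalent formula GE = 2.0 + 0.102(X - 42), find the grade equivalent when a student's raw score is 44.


raw - median = 44 - 42 = 2
slope * diff = 0.102 * 2 = 0.204
GE = 2.0 + 0.204
GE = 2.204

2.204


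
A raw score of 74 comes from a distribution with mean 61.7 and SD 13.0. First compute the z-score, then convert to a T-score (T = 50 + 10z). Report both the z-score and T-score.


z = (X - mean) / SD = (74 - 61.7) / 13.0
z = 12.3 / 13.0
z = 0.9462
T-score = T = 50 + 10z
Carry z at full precision (z = 12.3 / 13.0) into the conversion:
T-score = 50 + 10 * (12.3 / 13.0) = 50 + 123 / 13.0
T-score = 50 + 9.4615
T-score = 59.4615

59.4615


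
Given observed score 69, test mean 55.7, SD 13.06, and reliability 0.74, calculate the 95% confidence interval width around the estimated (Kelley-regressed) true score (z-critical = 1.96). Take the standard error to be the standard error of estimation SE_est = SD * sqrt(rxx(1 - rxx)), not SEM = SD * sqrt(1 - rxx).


True score estimate = 0.74*69 + 0.26*55.7 = 65.542
SE_est = SD * sqrt(rxx * (1 - rxx)) = 13.06 * sqrt(0.74 * 0.26) = 13.06 * sqrt(0.1924) = 5.728563
CI = T_est +/- z * SE_est, so width = 2 * z * SE_est = 2 * 1.96 * 5.728563
Width = 22.456

22.456


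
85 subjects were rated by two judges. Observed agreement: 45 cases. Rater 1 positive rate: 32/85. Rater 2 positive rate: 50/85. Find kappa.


P_o = 45/85 = 0.529412
P_e = (32*50 + 53*35) / 7225 = 0.478201
kappa = (P_o - P_e) / (1 - P_e)
kappa = (0.529412 - 0.478201) / (1 - 0.478201)
kappa = 0.0981

0.0981


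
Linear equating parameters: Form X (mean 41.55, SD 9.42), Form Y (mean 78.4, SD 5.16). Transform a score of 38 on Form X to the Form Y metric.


slope = SD_Y / SD_X = 5.16 / 9.42 ~ 0.5478
intercept = mean_Y - slope * mean_X = 78.4 - (5.16 / 9.42) * 41.55 ~ 55.6401
Y = slope * X + intercept. To avoid rounding drift from the rounded slope/intercept, evaluate the equivalent form Y = mean_Y + SD_Y * (X - mean_X) / SD_X at full precision:
Y = 78.4 + 5.16 * (38 - 41.55) / 9.42
Y = 78.4 - 5.16 * 3.55 / 9.42
Y = 78.4 - 18.318 / 9.42
Y = 78.4 - 1.9446
Y = 76.4554

76.4554
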